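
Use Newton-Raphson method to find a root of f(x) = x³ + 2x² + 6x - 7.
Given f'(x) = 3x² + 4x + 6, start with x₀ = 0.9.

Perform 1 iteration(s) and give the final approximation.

f(x) = x³ + 2x² + 6x - 7
f'(x) = 3x² + 4x + 6
x₀ = 0.9

Newton-Raphson formula: x_{n+1} = x_n - f(x_n)/f'(x_n)

Iteration 1:
  f(0.900000) = 0.749000
  f'(0.900000) = 12.030000
  x_1 = 0.900000 - 0.749000/12.030000 = 0.837739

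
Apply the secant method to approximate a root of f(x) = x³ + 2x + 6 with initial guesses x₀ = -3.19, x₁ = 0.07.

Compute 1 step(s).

f(x) = x³ + 2x + 6
x₀ = -3.19, x₁ = 0.07

Secant formula: x_{n+1} = x_n - f(x_n)(x_n - x_{n-1})/(f(x_n) - f(x_{n-1}))

Iteration 1:
  f(-3.190000) = -32.841759
  f(0.070000) = 6.140343
  x_2 = 0.070000 - 6.140343×(0.070000 - (-3.190000))/(6.140343 - (-32.841759))
       = -0.443505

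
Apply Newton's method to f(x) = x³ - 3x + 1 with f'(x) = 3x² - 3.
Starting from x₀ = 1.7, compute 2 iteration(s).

f(x) = x³ - 3x + 1
f'(x) = 3x² - 3
x₀ = 1.7

Newton-Raphson formula: x_{n+1} = x_n - f(x_n)/f'(x_n)

Iteration 1:
  f(1.700000) = 0.813000
  f'(1.700000) = 5.670000
  x_1 = 1.700000 - 0.813000/5.670000 = 1.556614
Iteration 2:
  f(1.556614) = 0.101906
  f'(1.556614) = 4.269139
  x_2 = 1.556614 - 0.101906/4.269139 = 1.532743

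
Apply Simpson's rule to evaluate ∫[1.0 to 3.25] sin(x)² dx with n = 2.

f(x) = sin(x)²
a = 1.0, b = 3.25, n = 2
h = (b - a)/n = 1.125000

Simpson's rule: (h/3)[f(x₀) + 4f(x₁) + 2f(x₂) + ... + f(xₙ)]

x_0 = 1.0000, f(x_0) = 0.708073, coefficient = 1
x_1 = 2.1250, f(x_1) = 0.723044, coefficient = 4
x_2 = 3.2500, f(x_2) = 0.011706, coefficient = 1

I ≈ (1.125000/3) × 3.611955 = 1.354483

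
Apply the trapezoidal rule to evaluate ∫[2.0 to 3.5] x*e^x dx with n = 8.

f(x) = x*e^x
a = 2.0, b = 3.5, n = 8
h = (b - a)/n = 0.187500

Trapezoidal rule: (h/2)[f(x₀) + 2f(x₁) + 2f(x₂) + ... + f(xₙ)]

x_0 = 2.0000, f(x_0) = 14.778112, coefficient = 1
x_1 = 2.1875, f(x_1) = 19.496975, coefficient = 2
x_2 = 2.3750, f(x_2) = 25.533656, coefficient = 2
x_3 = 2.5625, f(x_3) = 33.231006, coefficient = 2
x_4 = 2.7500, f(x_4) = 43.017238, coefficient = 2
x_5 = 2.9375, f(x_5) = 55.426559, coefficient = 2
x_6 = 3.1250, f(x_6) = 71.124672, coefficient = 2
x_7 = 3.3125, f(x_7) = 90.940295, coefficient = 2
x_8 = 3.5000, f(x_8) = 115.904082, coefficient = 1

I ≈ (0.187500/2) × 808.222996 = 75.770906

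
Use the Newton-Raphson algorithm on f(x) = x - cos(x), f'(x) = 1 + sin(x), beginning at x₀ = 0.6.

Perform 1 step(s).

f(x) = x - cos(x)
f'(x) = 1 + sin(x)
x₀ = 0.6

Newton-Raphson formula: x_{n+1} = x_n - f(x_n)/f'(x_n)

Iteration 1:
  f(0.600000) = -0.225336
  f'(0.600000) = 1.564642
  x_1 = 0.600000 - (-0.225336)/1.564642 = 0.744017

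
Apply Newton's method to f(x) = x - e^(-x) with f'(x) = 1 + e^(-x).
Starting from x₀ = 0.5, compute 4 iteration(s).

f(x) = x - e^(-x)
f'(x) = 1 + e^(-x)
x₀ = 0.5

Newton-Raphson formula: x_{n+1} = x_n - f(x_n)/f'(x_n)

Iteration 1:
  f(0.500000) = -0.106531
  f'(0.500000) = 1.606531
  x_1 = 0.500000 - (-0.106531)/1.606531 = 0.566311
Iteration 2:
  f(0.566311) = -0.001305
  f'(0.566311) = 1.567616
  x_2 = 0.566311 - (-0.001305)/1.567616 = 0.567143
Iteration 3:
  f(0.567143) = 0.000000
  f'(0.567143) = 1.567143
  x_3 = 0.567143 - 0.000000/1.567143 = 0.567143
Iteration 4:
  f(0.567143) = 0.000000
  f'(0.567143) = 1.567143
  x_4 = 0.567143 - 0.000000/1.567143 = 0.567143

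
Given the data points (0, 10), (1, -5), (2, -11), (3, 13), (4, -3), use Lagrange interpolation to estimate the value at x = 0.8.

Lagrange interpolation formula:
P(x) = Σ yᵢ × Lᵢ(x)
where Lᵢ(x) = Π_{j≠i} (x - xⱼ)/(xᵢ - xⱼ)

L_0(0.8) = (0.8 - 1)/(0 - 1) × (0.8 - 2)/(0 - 2) × (0.8 - 3)/(0 - 3) × (0.8 - 4)/(0 - 4) = 0.070400
L_1(0.8) = (0.8 - 0)/(1 - 0) × (0.8 - 2)/(1 - 2) × (0.8 - 3)/(1 - 3) × (0.8 - 4)/(1 - 4) = 1.126400
L_2(0.8) = (0.8 - 0)/(2 - 0) × (0.8 - 1)/(2 - 1) × (0.8 - 3)/(2 - 3) × (0.8 - 4)/(2 - 4) = -0.281600
L_3(0.8) = (0.8 - 0)/(3 - 0) × (0.8 - 1)/(3 - 1) × (0.8 - 2)/(3 - 2) × (0.8 - 4)/(3 - 4) = 0.102400
L_4(0.8) = (0.8 - 0)/(4 - 0) × (0.8 - 1)/(4 - 1) × (0.8 - 2)/(4 - 2) × (0.8 - 3)/(4 - 3) = -0.017600

P(0.8) = 10×L_0(0.8) + (-5)×L_1(0.8) + (-11)×L_2(0.8) + 13×L_3(0.8) + (-3)×L_4(0.8)
P(0.8) = -0.446400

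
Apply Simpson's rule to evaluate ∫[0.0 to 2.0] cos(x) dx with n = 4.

f(x) = cos(x)
a = 0.0, b = 2.0, n = 4
h = (b - a)/n = 0.500000

Simpson's rule: (h/3)[f(x₀) + 4f(x₁) + 2f(x₂) + ... + f(xₙ)]

x_0 = 0.0000, f(x_0) = 1.000000, coefficient = 1
x_1 = 0.5000, f(x_1) = 0.877583, coefficient = 4
x_2 = 1.0000, f(x_2) = 0.540302, coefficient = 2
x_3 = 1.5000, f(x_3) = 0.070737, coefficient = 4
x_4 = 2.0000, f(x_4) = -0.416147, coefficient = 1

I ≈ (0.500000/3) × 5.457737 = 0.909623
Exact value: 0.909297
Error: 0.000325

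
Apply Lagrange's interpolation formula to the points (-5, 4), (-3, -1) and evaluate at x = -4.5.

Lagrange interpolation formula:
P(x) = Σ yᵢ × Lᵢ(x)
where Lᵢ(x) = Π_{j≠i} (x - xⱼ)/(xᵢ - xⱼ)

L_0(-4.5) = (-4.5 - (-3))/(-5 - (-3)) = 0.750000
L_1(-4.5) = (-4.5 - (-5))/(-3 - (-5)) = 0.250000

P(-4.5) = 4×L_0(-4.5) + (-1)×L_1(-4.5)
P(-4.5) = 2.750000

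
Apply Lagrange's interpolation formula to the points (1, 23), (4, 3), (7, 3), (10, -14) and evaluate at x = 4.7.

Lagrange interpolation formula:
P(x) = Σ yᵢ × Lᵢ(x)
where Lᵢ(x) = Π_{j≠i} (x - xⱼ)/(xᵢ - xⱼ)

L_0(4.7) = (4.7 - 4)/(1 - 4) × (4.7 - 7)/(1 - 7) × (4.7 - 10)/(1 - 10) = -0.052673
L_1(4.7) = (4.7 - 1)/(4 - 1) × (4.7 - 7)/(4 - 7) × (4.7 - 10)/(4 - 10) = 0.835241
L_2(4.7) = (4.7 - 1)/(7 - 1) × (4.7 - 4)/(7 - 4) × (4.7 - 10)/(7 - 10) = 0.254204
L_3(4.7) = (4.7 - 1)/(10 - 1) × (4.7 - 4)/(10 - 4) × (4.7 - 7)/(10 - 7) = -0.036772

P(4.7) = 23×L_0(4.7) + 3×L_1(4.7) + 3×L_2(4.7) + (-14)×L_3(4.7)
P(4.7) = 2.571660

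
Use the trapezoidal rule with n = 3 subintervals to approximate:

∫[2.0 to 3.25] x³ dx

f(x) = x³
a = 2.0, b = 3.25, n = 3
h = (b - a)/n = 0.416667

Trapezoidal rule: (h/2)[f(x₀) + 2f(x₁) + 2f(x₂) + ... + f(xₙ)]

x_0 = 2.0000, f(x_0) = 8.000000, coefficient = 1
x_1 = 2.4167, f(x_1) = 14.114005, coefficient = 2
x_2 = 2.8333, f(x_2) = 22.745370, coefficient = 2
x_3 = 3.2500, f(x_3) = 34.328125, coefficient = 1

I ≈ (0.416667/2) × 116.046875 = 24.176432
Exact value: 23.891602
Error: 0.284831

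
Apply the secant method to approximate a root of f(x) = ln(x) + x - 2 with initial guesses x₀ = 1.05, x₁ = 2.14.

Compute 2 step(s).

f(x) = ln(x) + x - 2
x₀ = 1.05, x₁ = 2.14

Secant formula: x_{n+1} = x_n - f(x_n)(x_n - x_{n-1})/(f(x_n) - f(x_{n-1}))

Iteration 1:
  f(1.050000) = -0.901210
  f(2.140000) = 0.900806
  x_2 = 2.140000 - 0.900806×(2.140000 - 1.050000)/(0.900806 - (-0.901210))
       = 1.595122
Iteration 2:
  f(2.140000) = 0.900806
  f(1.595122) = 0.062073
  x_3 = 1.595122 - 0.062073×(1.595122 - 2.140000)/(0.062073 - 0.900806)
       = 1.554797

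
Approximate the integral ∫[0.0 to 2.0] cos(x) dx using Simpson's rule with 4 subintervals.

f(x) = cos(x)
a = 0.0, b = 2.0, n = 4
h = (b - a)/n = 0.500000

Simpson's rule: (h/3)[f(x₀) + 4f(x₁) + 2f(x₂) + ... + f(xₙ)]

x_0 = 0.0000, f(x_0) = 1.000000, coefficient = 1
x_1 = 0.5000, f(x_1) = 0.877583, coefficient = 4
x_2 = 1.0000, f(x_2) = 0.540302, coefficient = 2
x_3 = 1.5000, f(x_3) = 0.070737, coefficient = 4
x_4 = 2.0000, f(x_4) = -0.416147, coefficient = 1

I ≈ (0.500000/3) × 5.457737 = 0.909623
Exact value: 0.909297
Error: 0.000325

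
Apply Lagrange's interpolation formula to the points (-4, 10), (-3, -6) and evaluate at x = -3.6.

Lagrange interpolation formula:
P(x) = Σ yᵢ × Lᵢ(x)
where Lᵢ(x) = Π_{j≠i} (x - xⱼ)/(xᵢ - xⱼ)

L_0(-3.6) = (-3.6 - (-3))/(-4 - (-3)) = 0.600000
L_1(-3.6) = (-3.6 - (-4))/(-3 - (-4)) = 0.400000

P(-3.6) = 10×L_0(-3.6) + (-6)×L_1(-3.6)
P(-3.6) = 3.600000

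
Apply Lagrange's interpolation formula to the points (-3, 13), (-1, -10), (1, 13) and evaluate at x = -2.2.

Lagrange interpolation formula:
P(x) = Σ yᵢ × Lᵢ(x)
where Lᵢ(x) = Π_{j≠i} (x - xⱼ)/(xᵢ - xⱼ)

L_0(-2.2) = (-2.2 - (-1))/(-3 - (-1)) × (-2.2 - 1)/(-3 - 1) = 0.480000
L_1(-2.2) = (-2.2 - (-3))/(-1 - (-3)) × (-2.2 - 1)/(-1 - 1) = 0.640000
L_2(-2.2) = (-2.2 - (-3))/(1 - (-3)) × (-2.2 - (-1))/(1 - (-1)) = -0.120000

P(-2.2) = 13×L_0(-2.2) + (-10)×L_1(-2.2) + 13×L_2(-2.2)
P(-2.2) = -1.720000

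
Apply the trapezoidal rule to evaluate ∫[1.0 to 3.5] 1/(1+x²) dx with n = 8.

f(x) = 1/(1+x²)
a = 1.0, b = 3.5, n = 8
h = (b - a)/n = 0.312500

Trapezoidal rule: (h/2)[f(x₀) + 2f(x₁) + 2f(x₂) + ... + f(xₙ)]

x_0 = 1.0000, f(x_0) = 0.500000, coefficient = 1
x_1 = 1.3125, f(x_1) = 0.367288, coefficient = 2
x_2 = 1.6250, f(x_2) = 0.274678, coefficient = 2
x_3 = 1.9375, f(x_3) = 0.210353, coefficient = 2
x_4 = 2.2500, f(x_4) = 0.164948, coefficient = 2
x_5 = 2.5625, f(x_5) = 0.132163, coefficient = 2
x_6 = 2.8750, f(x_6) = 0.107926, coefficient = 2
x_7 = 3.1875, f(x_7) = 0.089604, coefficient = 2
x_8 = 3.5000, f(x_8) = 0.075472, coefficient = 1

I ≈ (0.312500/2) × 3.269395 = 0.510843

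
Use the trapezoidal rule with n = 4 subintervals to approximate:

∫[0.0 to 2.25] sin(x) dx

f(x) = sin(x)
a = 0.0, b = 2.25, n = 4
h = (b - a)/n = 0.562500

Trapezoidal rule: (h/2)[f(x₀) + 2f(x₁) + 2f(x₂) + ... + f(xₙ)]

x_0 = 0.0000, f(x_0) = 0.000000, coefficient = 1
x_1 = 0.5625, f(x_1) = 0.533303, coefficient = 2
x_2 = 1.1250, f(x_2) = 0.902268, coefficient = 2
x_3 = 1.6875, f(x_3) = 0.993198, coefficient = 2
x_4 = 2.2500, f(x_4) = 0.778073, coefficient = 1

I ≈ (0.562500/2) × 5.635609 = 1.585015
Exact value: 1.628174
Error: 0.043158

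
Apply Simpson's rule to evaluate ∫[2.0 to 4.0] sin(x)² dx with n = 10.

f(x) = sin(x)²
a = 2.0, b = 4.0, n = 10
h = (b - a)/n = 0.200000

Simpson's rule: (h/3)[f(x₀) + 4f(x₁) + 2f(x₂) + ... + f(xₙ)]

x_0 = 2.0000, f(x_0) = 0.826822, coefficient = 1
x_1 = 2.2000, f(x_1) = 0.653666, coefficient = 4
x_2 = 2.4000, f(x_2) = 0.456251, coefficient = 2
x_3 = 2.6000, f(x_3) = 0.265742, coefficient = 4
x_4 = 2.8000, f(x_4) = 0.112217, coefficient = 2
x_5 = 3.0000, f(x_5) = 0.019915, coefficient = 4
x_6 = 3.2000, f(x_6) = 0.003408, coefficient = 2
x_7 = 3.4000, f(x_7) = 0.065301, coefficient = 4
x_8 = 3.6000, f(x_8) = 0.195824, coefficient = 2
x_9 = 3.8000, f(x_9) = 0.374370, coefficient = 4
x_10 = 4.0000, f(x_10) = 0.572750, coefficient = 1

I ≈ (0.200000/3) × 8.450948 = 0.563397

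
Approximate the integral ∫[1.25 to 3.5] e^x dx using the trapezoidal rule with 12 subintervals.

f(x) = e^x
a = 1.25, b = 3.5, n = 12
h = (b - a)/n = 0.187500

Trapezoidal rule: (h/2)[f(x₀) + 2f(x₁) + 2f(x₂) + ... + f(xₙ)]

x_0 = 1.2500, f(x_0) = 3.490343, coefficient = 1
x_1 = 1.4375, f(x_1) = 4.210157, coefficient = 2
x_2 = 1.6250, f(x_2) = 5.078419, coefficient = 2
x_3 = 1.8125, f(x_3) = 6.125743, coefficient = 2
x_4 = 2.0000, f(x_4) = 7.389056, coefficient = 2
x_5 = 2.1875, f(x_5) = 8.912903, coefficient = 2
x_6 = 2.3750, f(x_6) = 10.751013, coefficient = 2
x_7 = 2.5625, f(x_7) = 12.968197, coefficient = 2
x_8 = 2.7500, f(x_8) = 15.642632, coefficient = 2
x_9 = 2.9375, f(x_9) = 18.868616, coefficient = 2
x_10 = 3.1250, f(x_10) = 22.759895, coefficient = 2
x_11 = 3.3125, f(x_11) = 27.453674, coefficient = 2
x_12 = 3.5000, f(x_12) = 33.115452, coefficient = 1

I ≈ (0.187500/2) × 316.926405 = 29.711851
Exact value: 29.625109
Error: 0.086741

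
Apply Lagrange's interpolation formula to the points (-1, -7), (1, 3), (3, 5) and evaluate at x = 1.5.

Lagrange interpolation formula:
P(x) = Σ yᵢ × Lᵢ(x)
where Lᵢ(x) = Π_{j≠i} (x - xⱼ)/(xᵢ - xⱼ)

L_0(1.5) = (1.5 - 1)/(-1 - 1) × (1.5 - 3)/(-1 - 3) = -0.093750
L_1(1.5) = (1.5 - (-1))/(1 - (-1)) × (1.5 - 3)/(1 - 3) = 0.937500
L_2(1.5) = (1.5 - (-1))/(3 - (-1)) × (1.5 - 1)/(3 - 1) = 0.156250

P(1.5) = (-7)×L_0(1.5) + 3×L_1(1.5) + 5×L_2(1.5)
P(1.5) = 4.250000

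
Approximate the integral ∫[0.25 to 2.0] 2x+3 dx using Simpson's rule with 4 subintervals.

f(x) = 2x+3
a = 0.25, b = 2.0, n = 4
h = (b - a)/n = 0.437500

Simpson's rule: (h/3)[f(x₀) + 4f(x₁) + 2f(x₂) + ... + f(xₙ)]

x_0 = 0.2500, f(x_0) = 3.500000, coefficient = 1
x_1 = 0.6875, f(x_1) = 4.375000, coefficient = 4
x_2 = 1.1250, f(x_2) = 5.250000, coefficient = 2
x_3 = 1.5625, f(x_3) = 6.125000, coefficient = 4
x_4 = 2.0000, f(x_4) = 7.000000, coefficient = 1

I ≈ (0.437500/3) × 63.000000 = 9.187500
Exact value: 9.187500
Error: 0.000000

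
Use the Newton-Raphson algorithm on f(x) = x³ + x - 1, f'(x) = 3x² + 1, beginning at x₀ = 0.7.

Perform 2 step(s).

f(x) = x³ + x - 1
f'(x) = 3x² + 1
x₀ = 0.7

Newton-Raphson formula: x_{n+1} = x_n - f(x_n)/f'(x_n)

Iteration 1:
  f(0.700000) = 0.043000
  f'(0.700000) = 2.470000
  x_1 = 0.700000 - 0.043000/2.470000 = 0.682591
Iteration 2:
  f(0.682591) = 0.000631
  f'(0.682591) = 2.397792
  x_2 = 0.682591 - 0.000631/2.397792 = 0.682328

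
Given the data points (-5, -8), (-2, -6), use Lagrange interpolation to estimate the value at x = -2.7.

Lagrange interpolation formula:
P(x) = Σ yᵢ × Lᵢ(x)
where Lᵢ(x) = Π_{j≠i} (x - xⱼ)/(xᵢ - xⱼ)

L_0(-2.7) = (-2.7 - (-2))/(-5 - (-2)) = 0.233333
L_1(-2.7) = (-2.7 - (-5))/(-2 - (-5)) = 0.766667

P(-2.7) = (-8)×L_0(-2.7) + (-6)×L_1(-2.7)
P(-2.7) = -6.466667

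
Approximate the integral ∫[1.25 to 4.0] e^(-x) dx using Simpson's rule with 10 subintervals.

f(x) = e^(-x)
a = 1.25, b = 4.0, n = 10
h = (b - a)/n = 0.275000

Simpson's rule: (h/3)[f(x₀) + 4f(x₁) + 2f(x₂) + ... + f(xₙ)]

x_0 = 1.2500, f(x_0) = 0.286505, coefficient = 1
x_1 = 1.5250, f(x_1) = 0.217621, coefficient = 4
x_2 = 1.8000, f(x_2) = 0.165299, coefficient = 2
x_3 = 2.0750, f(x_3) = 0.125556, coefficient = 4
x_4 = 2.3500, f(x_4) = 0.095369, coefficient = 2
x_5 = 2.6250, f(x_5) = 0.072440, coefficient = 4
x_6 = 2.9000, f(x_6) = 0.055023, coefficient = 2
x_7 = 3.1750, f(x_7) = 0.041794, coefficient = 4
x_8 = 3.4500, f(x_8) = 0.031746, coefficient = 2
x_9 = 3.7250, f(x_9) = 0.024113, coefficient = 4
x_10 = 4.0000, f(x_10) = 0.018316, coefficient = 1

I ≈ (0.275000/3) × 2.925792 = 0.268198
Exact value: 0.268189
Error: 0.000008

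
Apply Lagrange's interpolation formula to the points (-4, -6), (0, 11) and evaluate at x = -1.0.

Lagrange interpolation formula:
P(x) = Σ yᵢ × Lᵢ(x)
where Lᵢ(x) = Π_{j≠i} (x - xⱼ)/(xᵢ - xⱼ)

L_0(-1.0) = (-1.0 - 0)/(-4 - 0) = 0.250000
L_1(-1.0) = (-1.0 - (-4))/(0 - (-4)) = 0.750000

P(-1.0) = (-6)×L_0(-1.0) + 11×L_1(-1.0)
P(-1.0) = 6.750000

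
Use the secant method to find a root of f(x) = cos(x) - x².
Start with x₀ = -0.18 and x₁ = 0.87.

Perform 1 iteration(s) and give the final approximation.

f(x) = cos(x) - x²
x₀ = -0.18, x₁ = 0.87

Secant formula: x_{n+1} = x_n - f(x_n)(x_n - x_{n-1})/(f(x_n) - f(x_{n-1}))

Iteration 1:
  f(-0.180000) = 0.951444
  f(0.870000) = -0.112073
  x_2 = 0.870000 - (-0.112073)×(0.870000 - (-0.180000))/(-0.112073 - 0.951444)
       = 0.759351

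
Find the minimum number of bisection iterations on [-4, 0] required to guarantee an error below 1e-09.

We need (b-a)/2^n ≤ 1e-09
(0 - (-4))/2^n ≤ 1e-09
4/2^n ≤ 1e-09
2^n ≥ 4000000000
n ≥ log₂(4000000000) = 31.90
n ≥ 32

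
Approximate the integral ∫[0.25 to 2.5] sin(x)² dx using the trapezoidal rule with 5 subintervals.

f(x) = sin(x)²
a = 0.25, b = 2.5, n = 5
h = (b - a)/n = 0.450000

Trapezoidal rule: (h/2)[f(x₀) + 2f(x₁) + 2f(x₂) + ... + f(xₙ)]

x_0 = 0.2500, f(x_0) = 0.061209, coefficient = 1
x_1 = 0.7000, f(x_1) = 0.415016, coefficient = 2
x_2 = 1.1500, f(x_2) = 0.833138, coefficient = 2
x_3 = 1.6000, f(x_3) = 0.999147, coefficient = 2
x_4 = 2.0500, f(x_4) = 0.787412, coefficient = 2
x_5 = 2.5000, f(x_5) = 0.358169, coefficient = 1

I ≈ (0.450000/2) × 6.488805 = 1.459981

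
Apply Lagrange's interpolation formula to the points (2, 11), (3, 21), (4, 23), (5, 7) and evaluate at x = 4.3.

Lagrange interpolation formula:
P(x) = Σ yᵢ × Lᵢ(x)
where Lᵢ(x) = Π_{j≠i} (x - xⱼ)/(xᵢ - xⱼ)

L_0(4.3) = (4.3 - 3)/(2 - 3) × (4.3 - 4)/(2 - 4) × (4.3 - 5)/(2 - 5) = 0.045500
L_1(4.3) = (4.3 - 2)/(3 - 2) × (4.3 - 4)/(3 - 4) × (4.3 - 5)/(3 - 5) = -0.241500
L_2(4.3) = (4.3 - 2)/(4 - 2) × (4.3 - 3)/(4 - 3) × (4.3 - 5)/(4 - 5) = 1.046500
L_3(4.3) = (4.3 - 2)/(5 - 2) × (4.3 - 3)/(5 - 3) × (4.3 - 4)/(5 - 4) = 0.149500

P(4.3) = 11×L_0(4.3) + 21×L_1(4.3) + 23×L_2(4.3) + 7×L_3(4.3)
P(4.3) = 20.545000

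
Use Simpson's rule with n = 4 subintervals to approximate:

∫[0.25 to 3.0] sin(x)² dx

f(x) = sin(x)²
a = 0.25, b = 3.0, n = 4
h = (b - a)/n = 0.687500

Simpson's rule: (h/3)[f(x₀) + 4f(x₁) + 2f(x₂) + ... + f(xₙ)]

x_0 = 0.2500, f(x_0) = 0.061209, coefficient = 1
x_1 = 0.9375, f(x_1) = 0.649767, coefficient = 4
x_2 = 1.6250, f(x_2) = 0.997065, coefficient = 2
x_3 = 2.3125, f(x_3) = 0.543639, coefficient = 4
x_4 = 3.0000, f(x_4) = 0.019915, coefficient = 1

I ≈ (0.687500/3) × 6.848876 = 1.569534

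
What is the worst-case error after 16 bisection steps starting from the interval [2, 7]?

Bisection error bound: |error| ≤ (b-a)/2^n
|error| ≤ (7 - 2)/2^16 = 5/2^16
|error| ≤ 0.0000762939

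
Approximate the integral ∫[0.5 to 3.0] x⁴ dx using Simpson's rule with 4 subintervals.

f(x) = x⁴
a = 0.5, b = 3.0, n = 4
h = (b - a)/n = 0.625000

Simpson's rule: (h/3)[f(x₀) + 4f(x₁) + 2f(x₂) + ... + f(xₙ)]

x_0 = 0.5000, f(x_0) = 0.062500, coefficient = 1
x_1 = 1.1250, f(x_1) = 1.601807, coefficient = 4
x_2 = 1.7500, f(x_2) = 9.378906, coefficient = 2
x_3 = 2.3750, f(x_3) = 31.816650, coefficient = 4
x_4 = 3.0000, f(x_4) = 81.000000, coefficient = 1

I ≈ (0.625000/3) × 233.494141 = 48.644613
Exact value: 48.593750
Error: 0.050863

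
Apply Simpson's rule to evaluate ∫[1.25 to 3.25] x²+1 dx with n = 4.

f(x) = x²+1
a = 1.25, b = 3.25, n = 4
h = (b - a)/n = 0.500000

Simpson's rule: (h/3)[f(x₀) + 4f(x₁) + 2f(x₂) + ... + f(xₙ)]

x_0 = 1.2500, f(x_0) = 2.562500, coefficient = 1
x_1 = 1.7500, f(x_1) = 4.062500, coefficient = 4
x_2 = 2.2500, f(x_2) = 6.062500, coefficient = 2
x_3 = 2.7500, f(x_3) = 8.562500, coefficient = 4
x_4 = 3.2500, f(x_4) = 11.562500, coefficient = 1

I ≈ (0.500000/3) × 76.750000 = 12.791667
Exact value: 12.791667
Error: 0.000000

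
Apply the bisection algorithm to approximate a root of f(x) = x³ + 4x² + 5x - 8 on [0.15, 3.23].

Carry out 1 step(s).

f(x) = x³ + 4x² + 5x - 8
Initial interval: [0.15, 3.23]

Iteration 1:
  c_1 = (0.150000 + 3.230000)/2 = 1.690000
  f(c_1) = f(1.690000) = 16.701209
  f(a) × f(c) < 0, new interval: [0.150000, 1.690000]

After 1 iteration(s), the approximation is c_1 = 1.690000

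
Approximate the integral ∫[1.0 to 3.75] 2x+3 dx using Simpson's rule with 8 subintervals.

f(x) = 2x+3
a = 1.0, b = 3.75, n = 8
h = (b - a)/n = 0.343750

Simpson's rule: (h/3)[f(x₀) + 4f(x₁) + 2f(x₂) + ... + f(xₙ)]

x_0 = 1.0000, f(x_0) = 5.000000, coefficient = 1
x_1 = 1.3438, f(x_1) = 5.687500, coefficient = 4
x_2 = 1.6875, f(x_2) = 6.375000, coefficient = 2
x_3 = 2.0312, f(x_3) = 7.062500, coefficient = 4
x_4 = 2.3750, f(x_4) = 7.750000, coefficient = 2
x_5 = 2.7188, f(x_5) = 8.437500, coefficient = 4
x_6 = 3.0625, f(x_6) = 9.125000, coefficient = 2
x_7 = 3.4062, f(x_7) = 9.812500, coefficient = 4
x_8 = 3.7500, f(x_8) = 10.500000, coefficient = 1

I ≈ (0.343750/3) × 186.000000 = 21.312500
Exact value: 21.312500
Error: 0.000000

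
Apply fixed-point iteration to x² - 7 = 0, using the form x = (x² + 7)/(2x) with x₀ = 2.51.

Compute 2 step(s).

Equation: x² - 7 = 0
Fixed-point form: x = (x² + 7)/(2x)
x₀ = 2.51

x_1 = g(2.510000) = 2.649422
x_2 = g(2.649422) = 2.645754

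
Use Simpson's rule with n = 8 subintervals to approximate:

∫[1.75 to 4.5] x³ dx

f(x) = x³
a = 1.75, b = 4.5, n = 8
h = (b - a)/n = 0.343750

Simpson's rule: (h/3)[f(x₀) + 4f(x₁) + 2f(x₂) + ... + f(xₙ)]

x_0 = 1.7500, f(x_0) = 5.359375, coefficient = 1
x_1 = 2.0938, f(x_1) = 9.178558, coefficient = 4
x_2 = 2.4375, f(x_2) = 14.482178, coefficient = 2
x_3 = 2.7812, f(x_3) = 21.513947, coefficient = 4
x_4 = 3.1250, f(x_4) = 30.517578, coefficient = 2
x_5 = 3.4688, f(x_5) = 41.736786, coefficient = 4
x_6 = 3.8125, f(x_6) = 55.415283, coefficient = 2
x_7 = 4.1562, f(x_7) = 71.796783, coefficient = 4
x_8 = 4.5000, f(x_8) = 91.125000, coefficient = 1

I ≈ (0.343750/3) × 874.218750 = 100.170898
Exact value: 100.170898
Error: 0.000000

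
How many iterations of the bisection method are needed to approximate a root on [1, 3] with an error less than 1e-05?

We need (b-a)/2^n ≤ 1e-05
(3 - 1)/2^n ≤ 1e-05
2/2^n ≤ 1e-05
2^n ≥ 200000
n ≥ log₂(200000) = 17.61
n ≥ 18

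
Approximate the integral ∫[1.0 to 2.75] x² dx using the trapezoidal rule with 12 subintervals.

f(x) = x²
a = 1.0, b = 2.75, n = 12
h = (b - a)/n = 0.145833

Trapezoidal rule: (h/2)[f(x₀) + 2f(x₁) + 2f(x₂) + ... + f(xₙ)]

x_0 = 1.0000, f(x_0) = 1.000000, coefficient = 1
x_1 = 1.1458, f(x_1) = 1.312934, coefficient = 2
x_2 = 1.2917, f(x_2) = 1.668403, coefficient = 2
x_3 = 1.4375, f(x_3) = 2.066406, coefficient = 2
x_4 = 1.5833, f(x_4) = 2.506944, coefficient = 2
x_5 = 1.7292, f(x_5) = 2.990017, coefficient = 2
x_6 = 1.8750, f(x_6) = 3.515625, coefficient = 2
x_7 = 2.0208, f(x_7) = 4.083767, coefficient = 2
x_8 = 2.1667, f(x_8) = 4.694444, coefficient = 2
x_9 = 2.3125, f(x_9) = 5.347656, coefficient = 2
x_10 = 2.4583, f(x_10) = 6.043403, coefficient = 2
x_11 = 2.6042, f(x_11) = 6.781684, coefficient = 2
x_12 = 2.7500, f(x_12) = 7.562500, coefficient = 1

I ≈ (0.145833/2) × 90.585069 = 6.605161
Exact value: 6.598958
Error: 0.006203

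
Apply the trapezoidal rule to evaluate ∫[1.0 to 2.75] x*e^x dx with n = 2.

f(x) = x*e^x
a = 1.0, b = 2.75, n = 2
h = (b - a)/n = 0.875000

Trapezoidal rule: (h/2)[f(x₀) + 2f(x₁) + 2f(x₂) + ... + f(xₙ)]

x_0 = 1.0000, f(x_0) = 2.718282, coefficient = 1
x_1 = 1.8750, f(x_1) = 12.226536, coefficient = 2
x_2 = 2.7500, f(x_2) = 43.017238, coefficient = 1

I ≈ (0.875000/2) × 70.188591 = 30.707509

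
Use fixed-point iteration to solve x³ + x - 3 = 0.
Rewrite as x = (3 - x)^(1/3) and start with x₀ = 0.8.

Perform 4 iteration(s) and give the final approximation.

Equation: x³ + x - 3 = 0
Fixed-point form: x = (3 - x)^(1/3)
x₀ = 0.8

x_1 = g(0.800000) = 1.300591
x_2 = g(1.300591) = 1.193345
x_3 = g(1.193345) = 1.217938
x_4 = g(1.217938) = 1.212386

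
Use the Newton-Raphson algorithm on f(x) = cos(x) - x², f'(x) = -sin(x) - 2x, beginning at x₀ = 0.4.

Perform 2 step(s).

f(x) = cos(x) - x²
f'(x) = -sin(x) - 2x
x₀ = 0.4

Newton-Raphson formula: x_{n+1} = x_n - f(x_n)/f'(x_n)

Iteration 1:
  f(0.400000) = 0.761061
  f'(0.400000) = -1.189418
  x_1 = 0.400000 - 0.761061/(-1.189418) = 1.039860
Iteration 2:
  f(1.039860) = -0.574967
  f'(1.039860) = -2.942053
  x_2 = 1.039860 - (-0.574967)/(-2.942053) = 0.844429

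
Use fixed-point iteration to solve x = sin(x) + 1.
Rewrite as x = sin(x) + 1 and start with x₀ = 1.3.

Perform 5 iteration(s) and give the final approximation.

Equation: x = sin(x) + 1
Fixed-point form: x = sin(x) + 1
x₀ = 1.3

x_1 = g(1.300000) = 1.963558
x_2 = g(1.963558) = 1.923856
x_3 = g(1.923856) = 1.938319
x_4 = g(1.938319) = 1.933220
x_5 = g(1.933220) = 1.935040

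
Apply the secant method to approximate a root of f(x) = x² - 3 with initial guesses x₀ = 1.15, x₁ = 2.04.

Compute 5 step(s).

f(x) = x² - 3
x₀ = 1.15, x₁ = 2.04

Secant formula: x_{n+1} = x_n - f(x_n)(x_n - x_{n-1})/(f(x_n) - f(x_{n-1}))

Iteration 1:
  f(1.150000) = -1.677500
  f(2.040000) = 1.161600
  x_2 = 2.040000 - 1.161600×(2.040000 - 1.150000)/(1.161600 - (-1.677500))
       = 1.675862
Iteration 2:
  f(2.040000) = 1.161600
  f(1.675862) = -0.191486
  x_3 = 1.675862 - (-0.191486)×(1.675862 - 2.040000)/(-0.191486 - 1.161600)
       = 1.727394
Iteration 3:
  f(1.675862) = -0.191486
  f(1.727394) = -0.016109
  x_4 = 1.727394 - (-0.016109)×(1.727394 - 1.675862)/(-0.016109 - (-0.191486))
       = 1.732128
Iteration 4:
  f(1.727394) = -0.016109
  f(1.732128) = 0.000266
  x_5 = 1.732128 - 0.000266×(1.732128 - 1.727394)/(0.000266 - (-0.016109))
       = 1.732051
Iteration 5:
  f(1.732128) = 0.000266
  f(1.732051) = 0.000000
  x_6 = 1.732051 - 0.000000×(1.732051 - 1.732128)/(0.000000 - 0.000266)
       = 1.732051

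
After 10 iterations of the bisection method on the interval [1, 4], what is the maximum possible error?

Bisection error bound: |error| ≤ (b-a)/2^n
|error| ≤ (4 - 1)/2^10 = 3/2^10
|error| ≤ 0.0029296875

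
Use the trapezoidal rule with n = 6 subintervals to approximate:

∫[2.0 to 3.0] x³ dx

f(x) = x³
a = 2.0, b = 3.0, n = 6
h = (b - a)/n = 0.166667

Trapezoidal rule: (h/2)[f(x₀) + 2f(x₁) + 2f(x₂) + ... + f(xₙ)]

x_0 = 2.0000, f(x_0) = 8.000000, coefficient = 1
x_1 = 2.1667, f(x_1) = 10.171296, coefficient = 2
x_2 = 2.3333, f(x_2) = 12.703704, coefficient = 2
x_3 = 2.5000, f(x_3) = 15.625000, coefficient = 2
x_4 = 2.6667, f(x_4) = 18.962963, coefficient = 2
x_5 = 2.8333, f(x_5) = 22.745370, coefficient = 2
x_6 = 3.0000, f(x_6) = 27.000000, coefficient = 1

I ≈ (0.166667/2) × 195.416667 = 16.284722
Exact value: 16.250000
Error: 0.034722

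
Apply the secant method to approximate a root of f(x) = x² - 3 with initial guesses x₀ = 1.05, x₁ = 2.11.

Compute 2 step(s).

f(x) = x² - 3
x₀ = 1.05, x₁ = 2.11

Secant formula: x_{n+1} = x_n - f(x_n)(x_n - x_{n-1})/(f(x_n) - f(x_{n-1}))

Iteration 1:
  f(1.050000) = -1.897500
  f(2.110000) = 1.452100
  x_2 = 2.110000 - 1.452100×(2.110000 - 1.050000)/(1.452100 - (-1.897500))
       = 1.650475
Iteration 2:
  f(2.110000) = 1.452100
  f(1.650475) = -0.275933
  x_3 = 1.650475 - (-0.275933)×(1.650475 - 2.110000)/(-0.275933 - 1.452100)
       = 1.723852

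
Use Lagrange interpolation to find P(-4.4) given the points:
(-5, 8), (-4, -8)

Lagrange interpolation formula:
P(x) = Σ yᵢ × Lᵢ(x)
where Lᵢ(x) = Π_{j≠i} (x - xⱼ)/(xᵢ - xⱼ)

L_0(-4.4) = (-4.4 - (-4))/(-5 - (-4)) = 0.400000
L_1(-4.4) = (-4.4 - (-5))/(-4 - (-5)) = 0.600000

P(-4.4) = 8×L_0(-4.4) + (-8)×L_1(-4.4)
P(-4.4) = -1.600000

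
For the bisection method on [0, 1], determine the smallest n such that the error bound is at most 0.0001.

We need (b-a)/2^n ≤ 0.0001
(1 - 0)/2^n ≤ 0.0001
1/2^n ≤ 0.0001
2^n ≥ 10000
n ≥ log₂(10000) = 13.29
n ≥ 14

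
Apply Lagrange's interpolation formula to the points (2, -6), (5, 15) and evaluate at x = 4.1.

Lagrange interpolation formula:
P(x) = Σ yᵢ × Lᵢ(x)
where Lᵢ(x) = Π_{j≠i} (x - xⱼ)/(xᵢ - xⱼ)

L_0(4.1) = (4.1 - 5)/(2 - 5) = 0.300000
L_1(4.1) = (4.1 - 2)/(5 - 2) = 0.700000

P(4.1) = (-6)×L_0(4.1) + 15×L_1(4.1)
P(4.1) = 8.700000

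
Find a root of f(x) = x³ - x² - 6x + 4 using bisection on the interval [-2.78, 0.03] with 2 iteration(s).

f(x) = x³ - x² - 6x + 4
Initial interval: [-2.78, 0.03]

Iteration 1:
  c_1 = (-2.780000 + 0.030000)/2 = -1.375000
  f(c_1) = f(-1.375000) = 7.759766
  f(a) × f(c) < 0, new interval: [-2.780000, -1.375000]
Iteration 2:
  c_2 = (-2.780000 + (-1.375000))/2 = -2.077500
  f(c_2) = f(-2.077500) = 3.182491
  f(a) × f(c) < 0, new interval: [-2.780000, -2.077500]

After 2 iteration(s), the approximation is c_2 = -2.077500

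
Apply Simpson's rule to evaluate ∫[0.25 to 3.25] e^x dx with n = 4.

f(x) = e^x
a = 0.25, b = 3.25, n = 4
h = (b - a)/n = 0.750000

Simpson's rule: (h/3)[f(x₀) + 4f(x₁) + 2f(x₂) + ... + f(xₙ)]

x_0 = 0.2500, f(x_0) = 1.284025, coefficient = 1
x_1 = 1.0000, f(x_1) = 2.718282, coefficient = 4
x_2 = 1.7500, f(x_2) = 5.754603, coefficient = 2
x_3 = 2.5000, f(x_3) = 12.182494, coefficient = 4
x_4 = 3.2500, f(x_4) = 25.790340, coefficient = 1

I ≈ (0.750000/3) × 98.186674 = 24.546668
Exact value: 24.506315
Error: 0.040354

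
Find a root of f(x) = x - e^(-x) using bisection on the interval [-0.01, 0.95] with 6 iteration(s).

f(x) = x - e^(-x)
Initial interval: [-0.01, 0.95]

Iteration 1:
  c_1 = (-0.010000 + 0.950000)/2 = 0.470000
  f(c_1) = f(0.470000) = -0.155002
  f(a) × f(c) ≥ 0, new interval: [0.470000, 0.950000]
Iteration 2:
  c_2 = (0.470000 + 0.950000)/2 = 0.710000
  f(c_2) = f(0.710000) = 0.218356
  f(a) × f(c) < 0, new interval: [0.470000, 0.710000]
Iteration 3:
  c_3 = (0.470000 + 0.710000)/2 = 0.590000
  f(c_3) = f(0.590000) = 0.035673
  f(a) × f(c) < 0, new interval: [0.470000, 0.590000]
Iteration 4:
  c_4 = (0.470000 + 0.590000)/2 = 0.530000
  f(c_4) = f(0.530000) = -0.058605
  f(a) × f(c) ≥ 0, new interval: [0.530000, 0.590000]
Iteration 5:
  c_5 = (0.530000 + 0.590000)/2 = 0.560000
  f(c_5) = f(0.560000) = -0.011209
  f(a) × f(c) ≥ 0, new interval: [0.560000, 0.590000]
Iteration 6:
  c_6 = (0.560000 + 0.590000)/2 = 0.575000
  f(c_6) = f(0.575000) = 0.012295
  f(a) × f(c) < 0, new interval: [0.560000, 0.575000]

After 6 iteration(s), the approximation is c_6 = 0.575000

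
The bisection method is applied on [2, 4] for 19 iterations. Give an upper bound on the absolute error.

Bisection error bound: |error| ≤ (b-a)/2^n
|error| ≤ (4 - 2)/2^19 = 2/2^19
|error| ≤ 0.0000038147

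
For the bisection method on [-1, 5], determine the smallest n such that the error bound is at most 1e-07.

We need (b-a)/2^n ≤ 1e-07
(5 - (-1))/2^n ≤ 1e-07
6/2^n ≤ 1e-07
2^n ≥ 60000000
n ≥ log₂(60000000) = 25.84
n ≥ 26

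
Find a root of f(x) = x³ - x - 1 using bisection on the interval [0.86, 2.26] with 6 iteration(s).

f(x) = x³ - x - 1
Initial interval: [0.86, 2.26]

Iteration 1:
  c_1 = (0.860000 + 2.260000)/2 = 1.560000
  f(c_1) = f(1.560000) = 1.236416
  f(a) × f(c) < 0, new interval: [0.860000, 1.560000]
Iteration 2:
  c_2 = (0.860000 + 1.560000)/2 = 1.210000
  f(c_2) = f(1.210000) = -0.438439
  f(a) × f(c) ≥ 0, new interval: [1.210000, 1.560000]
Iteration 3:
  c_3 = (1.210000 + 1.560000)/2 = 1.385000
  f(c_3) = f(1.385000) = 0.271742
  f(a) × f(c) < 0, new interval: [1.210000, 1.385000]
Iteration 4:
  c_4 = (1.210000 + 1.385000)/2 = 1.297500
  f(c_4) = f(1.297500) = -0.113151
  f(a) × f(c) ≥ 0, new interval: [1.297500, 1.385000]
Iteration 5:
  c_5 = (1.297500 + 1.385000)/2 = 1.341250
  f(c_5) = f(1.341250) = 0.071594
  f(a) × f(c) < 0, new interval: [1.297500, 1.341250]
Iteration 6:
  c_6 = (1.297500 + 1.341250)/2 = 1.319375
  f(c_6) = f(1.319375) = -0.022672
  f(a) × f(c) ≥ 0, new interval: [1.319375, 1.341250]

After 6 iteration(s), the approximation is c_6 = 1.319375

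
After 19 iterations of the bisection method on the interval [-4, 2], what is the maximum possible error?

Bisection error bound: |error| ≤ (b-a)/2^n
|error| ≤ (2 - (-4))/2^19 = 6/2^19
|error| ≤ 0.0000114441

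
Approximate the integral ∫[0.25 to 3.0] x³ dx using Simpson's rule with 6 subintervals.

f(x) = x³
a = 0.25, b = 3.0, n = 6
h = (b - a)/n = 0.458333

Simpson's rule: (h/3)[f(x₀) + 4f(x₁) + 2f(x₂) + ... + f(xₙ)]

x_0 = 0.2500, f(x_0) = 0.015625, coefficient = 1
x_1 = 0.7083, f(x_1) = 0.355396, coefficient = 4
x_2 = 1.1667, f(x_2) = 1.587963, coefficient = 2
x_3 = 1.6250, f(x_3) = 4.291016, coefficient = 4
x_4 = 2.0833, f(x_4) = 9.042245, coefficient = 2
x_5 = 2.5417, f(x_5) = 16.419343, coefficient = 4
x_6 = 3.0000, f(x_6) = 27.000000, coefficient = 1

I ≈ (0.458333/3) × 132.539062 = 20.249023
Exact value: 20.249023
Error: 0.000000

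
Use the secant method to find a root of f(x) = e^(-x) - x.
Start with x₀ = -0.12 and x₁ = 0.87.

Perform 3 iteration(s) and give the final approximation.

f(x) = e^(-x) - x
x₀ = -0.12, x₁ = 0.87

Secant formula: x_{n+1} = x_n - f(x_n)(x_n - x_{n-1})/(f(x_n) - f(x_{n-1}))

Iteration 1:
  f(-0.120000) = 1.247497
  f(0.870000) = -0.451048
  x_2 = 0.870000 - (-0.451048)×(0.870000 - (-0.120000))/(-0.451048 - 1.247497)
       = 0.607106
Iteration 2:
  f(0.870000) = -0.451048
  f(0.607106) = -0.062180
  x_3 = 0.607106 - (-0.062180)×(0.607106 - 0.870000)/(-0.062180 - (-0.451048))
       = 0.565069
Iteration 3:
  f(0.607106) = -0.062180
  f(0.565069) = 0.003252
  x_4 = 0.565069 - 0.003252×(0.565069 - 0.607106)/(0.003252 - (-0.062180))
       = 0.567158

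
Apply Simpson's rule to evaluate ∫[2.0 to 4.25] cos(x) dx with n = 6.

f(x) = cos(x)
a = 2.0, b = 4.25, n = 6
h = (b - a)/n = 0.375000

Simpson's rule: (h/3)[f(x₀) + 4f(x₁) + 2f(x₂) + ... + f(xₙ)]

x_0 = 2.0000, f(x_0) = -0.416147, coefficient = 1
x_1 = 2.3750, f(x_1) = -0.720278, coefficient = 4
x_2 = 2.7500, f(x_2) = -0.924302, coefficient = 2
x_3 = 3.1250, f(x_3) = -0.999862, coefficient = 4
x_4 = 3.5000, f(x_4) = -0.936457, coefficient = 2
x_5 = 3.8750, f(x_5) = -0.742898, coefficient = 4
x_6 = 4.2500, f(x_6) = -0.446087, coefficient = 1

I ≈ (0.375000/3) × -14.435907 = -1.804488
Exact value: -1.804287
Error: 0.000202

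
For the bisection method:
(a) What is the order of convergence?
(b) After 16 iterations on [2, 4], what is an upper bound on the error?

(a) Bisection has linear (order 1) convergence; the error is halved each step.

(b) Error bound = (b-a)/2^n = (4 - 2)/2^{16}
    = 2/2^{16}

(a) 1 (linear); (b) error ≤ 3.05e-05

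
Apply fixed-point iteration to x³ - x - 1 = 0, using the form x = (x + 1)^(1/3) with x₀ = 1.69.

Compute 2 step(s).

Equation: x³ - x - 1 = 0
Fixed-point form: x = (x + 1)^(1/3)
x₀ = 1.69

x_1 = g(1.690000) = 1.390755
x_2 = g(1.390755) = 1.337145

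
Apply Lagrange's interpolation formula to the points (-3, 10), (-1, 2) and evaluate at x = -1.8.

Lagrange interpolation formula:
P(x) = Σ yᵢ × Lᵢ(x)
where Lᵢ(x) = Π_{j≠i} (x - xⱼ)/(xᵢ - xⱼ)

L_0(-1.8) = (-1.8 - (-1))/(-3 - (-1)) = 0.400000
L_1(-1.8) = (-1.8 - (-3))/(-1 - (-3)) = 0.600000

P(-1.8) = 10×L_0(-1.8) + 2×L_1(-1.8)
P(-1.8) = 5.200000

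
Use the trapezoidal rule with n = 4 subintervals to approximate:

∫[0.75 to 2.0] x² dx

f(x) = x²
a = 0.75, b = 2.0, n = 4
h = (b - a)/n = 0.312500

Trapezoidal rule: (h/2)[f(x₀) + 2f(x₁) + 2f(x₂) + ... + f(xₙ)]

x_0 = 0.7500, f(x_0) = 0.562500, coefficient = 1
x_1 = 1.0625, f(x_1) = 1.128906, coefficient = 2
x_2 = 1.3750, f(x_2) = 1.890625, coefficient = 2
x_3 = 1.6875, f(x_3) = 2.847656, coefficient = 2
x_4 = 2.0000, f(x_4) = 4.000000, coefficient = 1

I ≈ (0.312500/2) × 16.296875 = 2.546387
Exact value: 2.526042
Error: 0.020345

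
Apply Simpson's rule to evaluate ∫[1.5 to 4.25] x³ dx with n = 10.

f(x) = x³
a = 1.5, b = 4.25, n = 10
h = (b - a)/n = 0.275000

Simpson's rule: (h/3)[f(x₀) + 4f(x₁) + 2f(x₂) + ... + f(xₙ)]

x_0 = 1.5000, f(x_0) = 3.375000, coefficient = 1
x_1 = 1.7750, f(x_1) = 5.592359, coefficient = 4
x_2 = 2.0500, f(x_2) = 8.615125, coefficient = 2
x_3 = 2.3250, f(x_3) = 12.568078, coefficient = 4
x_4 = 2.6000, f(x_4) = 17.576000, coefficient = 2
x_5 = 2.8750, f(x_5) = 23.763672, coefficient = 4
x_6 = 3.1500, f(x_6) = 31.255875, coefficient = 2
x_7 = 3.4250, f(x_7) = 40.177391, coefficient = 4
x_8 = 3.7000, f(x_8) = 50.653000, coefficient = 2
x_9 = 3.9750, f(x_9) = 62.807484, coefficient = 4
x_10 = 4.2500, f(x_10) = 76.765625, coefficient = 1

I ≈ (0.275000/3) × 875.976563 = 80.297852
Exact value: 80.297852
Error: 0.000000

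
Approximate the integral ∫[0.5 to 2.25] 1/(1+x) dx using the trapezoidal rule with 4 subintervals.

f(x) = 1/(1+x)
a = 0.5, b = 2.25, n = 4
h = (b - a)/n = 0.437500

Trapezoidal rule: (h/2)[f(x₀) + 2f(x₁) + 2f(x₂) + ... + f(xₙ)]

x_0 = 0.5000, f(x_0) = 0.666667, coefficient = 1
x_1 = 0.9375, f(x_1) = 0.516129, coefficient = 2
x_2 = 1.3750, f(x_2) = 0.421053, coefficient = 2
x_3 = 1.8125, f(x_3) = 0.355556, coefficient = 2
x_4 = 2.2500, f(x_4) = 0.307692, coefficient = 1

I ≈ (0.437500/2) × 3.559833 = 0.778714
Exact value: 0.773190
Error: 0.005524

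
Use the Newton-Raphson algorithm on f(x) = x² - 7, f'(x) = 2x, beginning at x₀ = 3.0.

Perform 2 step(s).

f(x) = x² - 7
f'(x) = 2x
x₀ = 3.0

Newton-Raphson formula: x_{n+1} = x_n - f(x_n)/f'(x_n)

Iteration 1:
  f(3.000000) = 2.000000
  f'(3.000000) = 6.000000
  x_1 = 3.000000 - 2.000000/6.000000 = 2.666667
Iteration 2:
  f(2.666667) = 0.111111
  f'(2.666667) = 5.333333
  x_2 = 2.666667 - 0.111111/5.333333 = 2.645833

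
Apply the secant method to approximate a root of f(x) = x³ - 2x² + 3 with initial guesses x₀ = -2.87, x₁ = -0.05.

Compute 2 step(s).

f(x) = x³ - 2x² + 3
x₀ = -2.87, x₁ = -0.05

Secant formula: x_{n+1} = x_n - f(x_n)(x_n - x_{n-1})/(f(x_n) - f(x_{n-1}))

Iteration 1:
  f(-2.870000) = -37.113703
  f(-0.050000) = 2.994875
  x_2 = -0.050000 - 2.994875×(-0.050000 - (-2.870000))/(2.994875 - (-37.113703))
       = -0.260567
Iteration 2:
  f(-0.050000) = 2.994875
  f(-0.260567) = 2.846518
  x_3 = -0.260567 - 2.846518×(-0.260567 - (-0.050000))/(2.846518 - 2.994875)
       = -4.300716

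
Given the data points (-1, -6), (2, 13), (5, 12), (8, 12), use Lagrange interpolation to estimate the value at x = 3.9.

Lagrange interpolation formula:
P(x) = Σ yᵢ × Lᵢ(x)
where Lᵢ(x) = Π_{j≠i} (x - xⱼ)/(xᵢ - xⱼ)

L_0(3.9) = (3.9 - 2)/(-1 - 2) × (3.9 - 5)/(-1 - 5) × (3.9 - 8)/(-1 - 8) = -0.052895
L_1(3.9) = (3.9 - (-1))/(2 - (-1)) × (3.9 - 5)/(2 - 5) × (3.9 - 8)/(2 - 8) = 0.409241
L_2(3.9) = (3.9 - (-1))/(5 - (-1)) × (3.9 - 2)/(5 - 2) × (3.9 - 8)/(5 - 8) = 0.706870
L_3(3.9) = (3.9 - (-1))/(8 - (-1)) × (3.9 - 2)/(8 - 2) × (3.9 - 5)/(8 - 5) = -0.063216

P(3.9) = (-6)×L_0(3.9) + 13×L_1(3.9) + 12×L_2(3.9) + 12×L_3(3.9)
P(3.9) = 13.361352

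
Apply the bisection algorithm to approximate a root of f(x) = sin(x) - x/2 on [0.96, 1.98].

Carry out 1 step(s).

f(x) = sin(x) - x/2
Initial interval: [0.96, 1.98]

Iteration 1:
  c_1 = (0.960000 + 1.980000)/2 = 1.470000
  f(c_1) = f(1.470000) = 0.259924
  f(a) × f(c) ≥ 0, new interval: [1.470000, 1.980000]

After 1 iteration(s), the approximation is c_1 = 1.470000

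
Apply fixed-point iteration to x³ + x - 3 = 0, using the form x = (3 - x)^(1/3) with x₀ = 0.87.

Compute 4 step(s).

Equation: x³ + x - 3 = 0
Fixed-point form: x = (3 - x)^(1/3)
x₀ = 0.87

x_1 = g(0.870000) = 1.286648
x_2 = g(1.286648) = 1.196600
x_3 = g(1.196600) = 1.217206
x_4 = g(1.217206) = 1.212552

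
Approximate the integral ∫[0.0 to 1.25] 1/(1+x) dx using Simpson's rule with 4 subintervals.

f(x) = 1/(1+x)
a = 0.0, b = 1.25, n = 4
h = (b - a)/n = 0.312500

Simpson's rule: (h/3)[f(x₀) + 4f(x₁) + 2f(x₂) + ... + f(xₙ)]

x_0 = 0.0000, f(x_0) = 1.000000, coefficient = 1
x_1 = 0.3125, f(x_1) = 0.761905, coefficient = 4
x_2 = 0.6250, f(x_2) = 0.615385, coefficient = 2
x_3 = 0.9375, f(x_3) = 0.516129, coefficient = 4
x_4 = 1.2500, f(x_4) = 0.444444, coefficient = 1

I ≈ (0.312500/3) × 7.787349 = 0.811182
Exact value: 0.810930
Error: 0.000252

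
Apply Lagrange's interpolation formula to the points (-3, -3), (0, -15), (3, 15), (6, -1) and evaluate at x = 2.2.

Lagrange interpolation formula:
P(x) = Σ yᵢ × Lᵢ(x)
where Lᵢ(x) = Π_{j≠i} (x - xⱼ)/(xᵢ - xⱼ)

L_0(2.2) = (2.2 - 0)/(-3 - 0) × (2.2 - 3)/(-3 - 3) × (2.2 - 6)/(-3 - 6) = -0.041284
L_1(2.2) = (2.2 - (-3))/(0 - (-3)) × (2.2 - 3)/(0 - 3) × (2.2 - 6)/(0 - 6) = 0.292741
L_2(2.2) = (2.2 - (-3))/(3 - (-3)) × (2.2 - 0)/(3 - 0) × (2.2 - 6)/(3 - 6) = 0.805037
L_3(2.2) = (2.2 - (-3))/(6 - (-3)) × (2.2 - 0)/(6 - 0) × (2.2 - 3)/(6 - 3) = -0.056494

P(2.2) = (-3)×L_0(2.2) + (-15)×L_1(2.2) + 15×L_2(2.2) + (-1)×L_3(2.2)
P(2.2) = 7.864790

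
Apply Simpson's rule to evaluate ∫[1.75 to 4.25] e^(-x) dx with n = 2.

f(x) = e^(-x)
a = 1.75, b = 4.25, n = 2
h = (b - a)/n = 1.250000

Simpson's rule: (h/3)[f(x₀) + 4f(x₁) + 2f(x₂) + ... + f(xₙ)]

x_0 = 1.7500, f(x_0) = 0.173774, coefficient = 1
x_1 = 3.0000, f(x_1) = 0.049787, coefficient = 4
x_2 = 4.2500, f(x_2) = 0.014264, coefficient = 1

I ≈ (1.250000/3) × 0.387186 = 0.161328
Exact value: 0.159510
Error: 0.001818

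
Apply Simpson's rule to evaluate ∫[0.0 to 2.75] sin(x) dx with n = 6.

f(x) = sin(x)
a = 0.0, b = 2.75, n = 6
h = (b - a)/n = 0.458333

Simpson's rule: (h/3)[f(x₀) + 4f(x₁) + 2f(x₂) + ... + f(xₙ)]

x_0 = 0.0000, f(x_0) = 0.000000, coefficient = 1
x_1 = 0.4583, f(x_1) = 0.442454, coefficient = 4
x_2 = 0.9167, f(x_2) = 0.793578, coefficient = 2
x_3 = 1.3750, f(x_3) = 0.980893, coefficient = 4
x_4 = 1.8333, f(x_4) = 0.965735, coefficient = 2
x_5 = 2.2917, f(x_5) = 0.751232, coefficient = 4
x_6 = 2.7500, f(x_6) = 0.381661, coefficient = 1

I ≈ (0.458333/3) × 12.598601 = 1.924786
Exact value: 1.924302
Error: 0.000484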